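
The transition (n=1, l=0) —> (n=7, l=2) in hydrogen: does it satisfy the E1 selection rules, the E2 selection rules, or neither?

Δl = 2 − 0 = +2; l_i + l_f = 2.
E1 (Δl = ±1): not satisfied.
E2 (Δl = 0,±2, l_i+l_f ≥ 2): satisfied.

E2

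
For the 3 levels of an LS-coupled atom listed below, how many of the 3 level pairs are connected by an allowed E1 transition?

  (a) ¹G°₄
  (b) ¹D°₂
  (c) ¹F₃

(a)–(b): forbidden (parity, ΔL, ΔJ).
(a)–(c): allowed.
(b)–(c): allowed.
Allowed pairs: 2 of 3.

2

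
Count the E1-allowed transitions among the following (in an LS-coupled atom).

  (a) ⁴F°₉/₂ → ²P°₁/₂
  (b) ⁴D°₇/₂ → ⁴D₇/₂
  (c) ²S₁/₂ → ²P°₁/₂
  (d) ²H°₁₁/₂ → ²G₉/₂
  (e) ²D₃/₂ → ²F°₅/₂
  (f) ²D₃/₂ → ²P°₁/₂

(a) forbidden (parity, ΔS, ΔL, ΔJ fail)
(b) allowed
(c) allowed
(d) allowed
(e) allowed
(f) allowed
Total allowed: 5 of 6.

5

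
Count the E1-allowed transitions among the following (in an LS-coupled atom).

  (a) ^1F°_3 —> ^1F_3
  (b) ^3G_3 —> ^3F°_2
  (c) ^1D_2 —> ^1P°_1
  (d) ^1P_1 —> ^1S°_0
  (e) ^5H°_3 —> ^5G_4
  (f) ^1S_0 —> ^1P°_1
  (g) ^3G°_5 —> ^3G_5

7

(a) allowed
(b) allowed
(c) allowed
(d) allowed
(e) allowed
(f) allowed
(g) allowed
Total allowed: 7 of 7.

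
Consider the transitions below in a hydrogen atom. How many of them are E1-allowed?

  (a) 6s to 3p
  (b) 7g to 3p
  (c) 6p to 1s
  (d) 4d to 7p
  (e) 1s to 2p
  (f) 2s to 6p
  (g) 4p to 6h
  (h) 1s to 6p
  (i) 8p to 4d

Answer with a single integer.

(a) allowed
(b) forbidden — Δl = -3 (E1 requires Δl = ±1)
(c) allowed
(d) allowed
(e) allowed
(f) allowed
(g) forbidden — Δl = +4 (E1 requires Δl = ±1)
(h) allowed
(i) allowed
Total allowed: 7 of 9.

7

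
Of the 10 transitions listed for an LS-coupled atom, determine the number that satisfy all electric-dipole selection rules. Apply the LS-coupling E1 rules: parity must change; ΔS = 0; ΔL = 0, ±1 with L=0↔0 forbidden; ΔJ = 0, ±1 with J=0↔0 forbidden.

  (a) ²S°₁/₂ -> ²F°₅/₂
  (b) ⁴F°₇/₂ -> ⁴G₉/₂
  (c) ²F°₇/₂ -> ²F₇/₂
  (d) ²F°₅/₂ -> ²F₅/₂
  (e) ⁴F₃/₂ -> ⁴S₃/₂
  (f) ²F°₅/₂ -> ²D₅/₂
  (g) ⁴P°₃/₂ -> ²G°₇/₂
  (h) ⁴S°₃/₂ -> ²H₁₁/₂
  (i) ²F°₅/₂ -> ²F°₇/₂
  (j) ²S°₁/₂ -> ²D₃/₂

(a) forbidden (parity, ΔL, ΔJ fail)
(b) allowed
(c) allowed
(d) allowed
(e) forbidden (parity, ΔL fail)
(f) allowed
(g) forbidden (parity, ΔS, ΔL, ΔJ fail)
(h) forbidden (ΔS, ΔL, ΔJ fail)
(i) forbidden (parity fails)
(j) forbidden (ΔL fails)
Total allowed: 4 of 10.

4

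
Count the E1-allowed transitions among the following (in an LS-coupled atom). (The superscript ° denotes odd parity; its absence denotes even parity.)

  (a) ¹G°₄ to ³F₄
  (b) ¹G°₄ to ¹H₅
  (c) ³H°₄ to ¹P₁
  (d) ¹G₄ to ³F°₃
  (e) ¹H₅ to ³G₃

1

(a) forbidden (ΔS fails)
(b) allowed
(c) forbidden (ΔS, ΔL, ΔJ fail)
(d) forbidden (ΔS fails)
(e) forbidden (parity, ΔS, ΔJ fail)
Total allowed: 1 of 5.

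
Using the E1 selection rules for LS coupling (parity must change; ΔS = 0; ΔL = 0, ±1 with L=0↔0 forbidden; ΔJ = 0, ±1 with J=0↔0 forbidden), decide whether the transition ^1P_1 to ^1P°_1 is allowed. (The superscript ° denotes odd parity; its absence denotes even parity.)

allowed

Initial level: S=0, L=1, J=1, parity even. Final level: S=0, L=1, J=1, parity odd.
Parity must change: even → odd — ok.
ΔS = 0: S: 0 → 0 — ok.
ΔL = 0, ±1 (not L=0↔0): L: 1 → 1, ΔL = +0 — ok.
ΔJ = 0, ±1 (not J=0↔0): J: 1 → 1, ΔJ = +0 — ok.
All four E1 rules are satisfied.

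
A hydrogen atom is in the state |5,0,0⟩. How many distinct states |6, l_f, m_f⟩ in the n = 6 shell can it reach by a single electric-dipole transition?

E1 requires Δl = ±1, so l_f ∈ {-1, 1}; with 0 ≤ l_f ≤ n_f−1 = 5, the allowed l_f values are {1}.
For l_f = 1: m_f ∈ {m_i−1, m_i, m_i+1} ∩ [−1, 1] = {-1, 0, 1} → 3 states.
Total: 3.

3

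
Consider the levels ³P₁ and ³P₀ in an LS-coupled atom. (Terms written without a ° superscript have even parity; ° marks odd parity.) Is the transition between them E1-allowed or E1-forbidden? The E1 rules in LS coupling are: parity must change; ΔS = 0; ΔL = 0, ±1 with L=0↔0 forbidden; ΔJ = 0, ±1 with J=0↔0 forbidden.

Reading off the term symbols: S 1→1, L 1→1, J 1→0, parity even→even.
Parity must change: even → even — fails.
ΔS = 0: S: 1 → 1 — ok.
ΔL = 0, ±1 (not L=0↔0): L: 1 → 1, ΔL = +0 — ok.
ΔJ = 0, ±1 (not J=0↔0): J: 1 → 0, ΔJ = -1 — ok.
Rule(s) violated: parity.

forbidden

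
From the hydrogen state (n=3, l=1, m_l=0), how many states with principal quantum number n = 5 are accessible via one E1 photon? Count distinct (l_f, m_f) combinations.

E1 requires Δl = ±1, so l_f ∈ {0, 2}; with 0 ≤ l_f ≤ n_f−1 = 4, the allowed l_f values are {0, 2}.
For l_f = 0: m_f ∈ {m_i−1, m_i, m_i+1} ∩ [−0, 0] = {0} → 1 state.
For l_f = 2: m_f ∈ {m_i−1, m_i, m_i+1} ∩ [−2, 2] = {-1, 0, 1} → 3 states.
Total: 4.

4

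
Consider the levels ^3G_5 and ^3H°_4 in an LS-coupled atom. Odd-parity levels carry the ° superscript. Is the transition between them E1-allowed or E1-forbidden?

allowed

Reading off the term symbols: S 1→1, L 4→5, J 5→4, parity even→odd.
Parity must change: even → odd — ✓.
ΔS = 0: S: 1 → 1 — ✓.
ΔL = 0, ±1 (not L=0↔0): L: 4 → 5, ΔL = +1 — ✓.
ΔJ = 0, ±1 (not J=0↔0): J: 5 → 4, ΔJ = -1 — ✓.
All four E1 rules are satisfied.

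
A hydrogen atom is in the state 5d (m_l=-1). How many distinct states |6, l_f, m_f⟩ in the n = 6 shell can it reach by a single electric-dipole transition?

5

E1 requires Δl = ±1, so l_f ∈ {1, 3}; with 0 ≤ l_f ≤ n_f−1 = 5, the allowed l_f values are {1, 3}.
For l_f = 1: m_f ∈ {m_i−1, m_i, m_i+1} ∩ [−1, 1] = {-1, 0} → 2 states.
For l_f = 3: m_f ∈ {m_i−1, m_i, m_i+1} ∩ [−3, 3] = {-2, -1, 0} → 3 states.
Total: 5.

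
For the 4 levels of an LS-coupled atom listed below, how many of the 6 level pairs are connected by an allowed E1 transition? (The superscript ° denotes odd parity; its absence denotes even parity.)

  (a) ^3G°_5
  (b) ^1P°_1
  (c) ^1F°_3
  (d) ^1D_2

2

(a)–(b): forbidden (parity, ΔS, ΔL, ΔJ).
(a)–(c): forbidden (parity, ΔS, ΔJ).
(a)–(d): forbidden (ΔS, ΔL, ΔJ).
(b)–(c): forbidden (parity, ΔL, ΔJ).
(b)–(d): allowed.
(c)–(d): allowed.
Allowed pairs: 2 of 6.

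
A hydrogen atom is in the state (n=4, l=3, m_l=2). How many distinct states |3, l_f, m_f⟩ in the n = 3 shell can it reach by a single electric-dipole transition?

2

E1 requires Δl = ±1, so l_f ∈ {2, 4}; with 0 ≤ l_f ≤ n_f−1 = 2, the allowed l_f values are {2}.
For l_f = 2: m_f ∈ {m_i−1, m_i, m_i+1} ∩ [−2, 2] = {1, 2} → 2 states.
Total: 2.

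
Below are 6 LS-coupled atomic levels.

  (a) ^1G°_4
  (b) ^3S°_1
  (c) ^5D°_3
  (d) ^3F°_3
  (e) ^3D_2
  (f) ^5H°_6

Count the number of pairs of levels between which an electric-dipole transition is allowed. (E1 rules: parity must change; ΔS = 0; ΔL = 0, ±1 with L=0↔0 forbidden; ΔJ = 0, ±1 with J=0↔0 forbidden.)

1

(a)–(b): forbidden (parity, ΔS, ΔL, ΔJ).
(a)–(c): forbidden (parity, ΔS, ΔL).
(a)–(d): forbidden (parity, ΔS).
(a)–(e): forbidden (ΔS, ΔL, ΔJ).
(a)–(f): forbidden (parity, ΔS, ΔJ).
(b)–(c): forbidden (parity, ΔS, ΔL, ΔJ).
(b)–(d): forbidden (parity, ΔL, ΔJ).
(b)–(e): forbidden (ΔL).
(b)–(f): forbidden (parity, ΔS, ΔL, ΔJ).
(c)–(d): forbidden (parity, ΔS).
(c)–(e): forbidden (ΔS).
(c)–(f): forbidden (parity, ΔL, ΔJ).
(d)–(e): allowed.
(d)–(f): forbidden (parity, ΔS, ΔL, ΔJ).
(e)–(f): forbidden (ΔS, ΔL, ΔJ).
Allowed pairs: 1 of 15.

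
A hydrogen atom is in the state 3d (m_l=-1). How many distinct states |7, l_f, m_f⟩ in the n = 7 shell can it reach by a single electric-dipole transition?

5

E1 requires Δl = ±1, so l_f ∈ {1, 3}; with 0 ≤ l_f ≤ n_f−1 = 6, the allowed l_f values are {1, 3}.
For l_f = 1: m_f ∈ {m_i−1, m_i, m_i+1} ∩ [−1, 1] = {-1, 0} → 2 states.
For l_f = 3: m_f ∈ {m_i−1, m_i, m_i+1} ∩ [−3, 3] = {-2, -1, 0} → 3 states.
Total: 5.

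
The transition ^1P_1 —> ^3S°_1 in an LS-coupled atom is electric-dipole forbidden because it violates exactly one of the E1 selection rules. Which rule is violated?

Reading off the term symbols: S 0→1, L 1→0, J 1→1, parity even→odd.
Parity must change: even → odd — satisfied.
ΔS = 0: S: 0 → 1 — violated.
ΔL = 0, ±1 (not L=0↔0): L: 1 → 0, ΔL = -1 — satisfied.
ΔJ = 0, ±1 (not J=0↔0): J: 1 → 1, ΔJ = +0 — satisfied.

the ΔS = 0 rule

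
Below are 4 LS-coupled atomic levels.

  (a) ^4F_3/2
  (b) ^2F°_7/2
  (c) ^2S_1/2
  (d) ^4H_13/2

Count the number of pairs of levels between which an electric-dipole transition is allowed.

0

(a)–(b): forbidden (ΔS, ΔJ).
(a)–(c): forbidden (parity, ΔS, ΔL).
(a)–(d): forbidden (parity, ΔL, ΔJ).
(b)–(c): forbidden (ΔL, ΔJ).
(b)–(d): forbidden (ΔS, ΔL, ΔJ).
(c)–(d): forbidden (parity, ΔS, ΔL, ΔJ).
Allowed pairs: 0 of 6.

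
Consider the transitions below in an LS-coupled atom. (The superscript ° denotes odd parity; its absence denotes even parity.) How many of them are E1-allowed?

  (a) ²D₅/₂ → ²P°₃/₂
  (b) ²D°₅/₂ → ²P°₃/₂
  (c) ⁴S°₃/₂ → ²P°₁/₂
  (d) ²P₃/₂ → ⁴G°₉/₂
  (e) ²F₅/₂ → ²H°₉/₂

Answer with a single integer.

(a) allowed
(b) forbidden (parity fails)
(c) forbidden (parity, ΔS fail)
(d) forbidden (ΔS, ΔL, ΔJ fail)
(e) forbidden (ΔL, ΔJ fail)
Total allowed: 1 of 5.

1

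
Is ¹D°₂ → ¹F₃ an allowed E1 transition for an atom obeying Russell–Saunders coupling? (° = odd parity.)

allowed

Reading off the term symbols: S 0→0, L 2→3, J 2→3, parity odd→even.
Parity must change: odd → even — ok.
ΔS = 0: S: 0 → 0 — ok.
ΔL = 0, ±1 (not L=0↔0): L: 2 → 3, ΔL = +1 — ok.
ΔJ = 0, ±1 (not J=0↔0): J: 2 → 3, ΔJ = +1 — ok.
All four E1 rules are satisfied.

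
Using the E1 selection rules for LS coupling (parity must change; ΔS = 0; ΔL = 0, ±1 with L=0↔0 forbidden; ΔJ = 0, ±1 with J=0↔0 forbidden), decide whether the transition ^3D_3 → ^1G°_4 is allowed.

forbidden

Initial level: S=1, L=2, J=3, parity even. Final level: S=0, L=4, J=4, parity odd.
Parity must change: even → odd — passes.
ΔS = 0: S: 1 → 0 — fails.
ΔL = 0, ±1 (not L=0↔0): L: 2 → 4, ΔL = +2 — fails.
ΔJ = 0, ±1 (not J=0↔0): J: 3 → 4, ΔJ = +1 — passes.
Rule(s) violated: ΔS, ΔL.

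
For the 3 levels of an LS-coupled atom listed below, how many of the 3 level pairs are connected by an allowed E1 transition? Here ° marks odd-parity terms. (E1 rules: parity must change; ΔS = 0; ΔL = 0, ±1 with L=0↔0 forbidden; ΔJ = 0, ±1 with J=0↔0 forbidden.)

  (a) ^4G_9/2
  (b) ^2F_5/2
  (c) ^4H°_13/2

0

(a)–(b): forbidden (parity, ΔS, ΔJ).
(a)–(c): forbidden (ΔJ).
(b)–(c): forbidden (ΔS, ΔL, ΔJ).
Allowed pairs: 0 of 3.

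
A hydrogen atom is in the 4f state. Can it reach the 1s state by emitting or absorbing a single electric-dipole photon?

Δl = 0 − 3 = -3; the E1 rule Δl = ±1 is ✗.
The transition is electric-dipole forbidden.

forbidden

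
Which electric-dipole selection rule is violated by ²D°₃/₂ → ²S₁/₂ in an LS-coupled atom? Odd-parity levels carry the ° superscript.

Initial level: S=1/2, L=2, J=3/2, parity odd. Final level: S=1/2, L=0, J=1/2, parity even.
Parity must change: odd → even — ✓.
ΔS = 0: S: 1/2 → 1/2 — ✓.
ΔL = 0, ±1 (not L=0↔0): L: 2 → 0, ΔL = -2 — ✗.
ΔJ = 0, ±1 (not J=0↔0): J: 3/2 → 1/2, ΔJ = -1 — ✓.

the ΔL = 0, ±1 rule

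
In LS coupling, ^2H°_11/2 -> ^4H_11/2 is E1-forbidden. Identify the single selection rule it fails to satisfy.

Initial level: S=1/2, L=5, J=11/2, parity odd. Final level: S=3/2, L=5, J=11/2, parity even.
Parity must change: odd → even — satisfied.
ΔS = 0: S: 1/2 → 3/2 — violated.
ΔL = 0, ±1 (not L=0↔0): L: 5 → 5, ΔL = +0 — satisfied.
ΔJ = 0, ±1 (not J=0↔0): J: 11/2 → 11/2, ΔJ = +0 — satisfied.

the ΔS = 0 rule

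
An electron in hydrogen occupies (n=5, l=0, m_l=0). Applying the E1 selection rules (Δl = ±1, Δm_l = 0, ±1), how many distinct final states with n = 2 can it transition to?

E1 requires Δl = ±1, so l_f ∈ {-1, 1}; with 0 ≤ l_f ≤ n_f−1 = 1, the allowed l_f values are {1}.
For l_f = 1: m_f ∈ {m_i−1, m_i, m_i+1} ∩ [−1, 1] = {-1, 0, 1} → 3 states.
Total: 3.

3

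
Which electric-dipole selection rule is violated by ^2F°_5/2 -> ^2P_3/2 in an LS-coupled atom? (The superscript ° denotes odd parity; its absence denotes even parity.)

Parity must change: odd → even — passes.
ΔS = 0: S: 1/2 → 1/2 — passes.
ΔL = 0, ±1 (not L=0↔0): L: 3 → 1, ΔL = -2 — fails.
ΔJ = 0, ±1 (not J=0↔0): J: 5/2 → 3/2, ΔJ = -1 — passes.

the ΔL = 0, ±1 rule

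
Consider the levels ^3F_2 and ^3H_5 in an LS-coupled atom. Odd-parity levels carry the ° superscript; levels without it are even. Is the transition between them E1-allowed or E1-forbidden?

forbidden

Reading off the term symbols: S 1→1, L 3→5, J 2→5, parity even→even.
Parity must change: even → even — fails.
ΔL = 0, ±1 (not L=0↔0): L: 3 → 5, ΔL = +2 — fails.
ΔS = 0: S: 1 → 1 — passes.
ΔJ = 0, ±1 (not J=0↔0): J: 2 → 5, ΔJ = +3 — fails.
Rule(s) violated: parity, ΔL, ΔJ.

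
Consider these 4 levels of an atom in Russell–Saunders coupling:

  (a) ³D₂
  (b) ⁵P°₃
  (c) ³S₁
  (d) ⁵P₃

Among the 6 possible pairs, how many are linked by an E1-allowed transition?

1

(a)–(b): forbidden (ΔS).
(a)–(c): forbidden (parity, ΔL).
(a)–(d): forbidden (parity, ΔS).
(b)–(c): forbidden (ΔS, ΔJ).
(b)–(d): allowed.
(c)–(d): forbidden (parity, ΔS, ΔJ).
Allowed pairs: 1 of 6.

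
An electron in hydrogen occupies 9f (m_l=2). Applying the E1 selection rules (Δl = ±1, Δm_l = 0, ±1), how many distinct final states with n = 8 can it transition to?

E1 requires Δl = ±1, so l_f ∈ {2, 4}; with 0 ≤ l_f ≤ n_f−1 = 7, the allowed l_f values are {2, 4}.
For l_f = 2: m_f ∈ {m_i−1, m_i, m_i+1} ∩ [−2, 2] = {1, 2} → 2 states.
For l_f = 4: m_f ∈ {m_i−1, m_i, m_i+1} ∩ [−4, 4] = {1, 2, 3} → 3 states.
Total: 5.

5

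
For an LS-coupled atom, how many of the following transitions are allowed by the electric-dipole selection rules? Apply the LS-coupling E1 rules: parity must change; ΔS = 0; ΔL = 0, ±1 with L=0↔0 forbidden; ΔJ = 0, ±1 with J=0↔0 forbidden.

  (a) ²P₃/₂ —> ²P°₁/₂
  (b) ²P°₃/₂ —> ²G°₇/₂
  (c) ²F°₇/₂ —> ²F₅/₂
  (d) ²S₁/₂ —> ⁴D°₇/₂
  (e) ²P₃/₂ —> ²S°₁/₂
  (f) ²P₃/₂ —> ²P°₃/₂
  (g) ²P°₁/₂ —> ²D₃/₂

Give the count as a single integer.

(a) allowed
(b) forbidden (parity, ΔL, ΔJ fail)
(c) allowed
(d) forbidden (ΔS, ΔL, ΔJ fail)
(e) allowed
(f) allowed
(g) allowed
Total allowed: 5 of 7.

5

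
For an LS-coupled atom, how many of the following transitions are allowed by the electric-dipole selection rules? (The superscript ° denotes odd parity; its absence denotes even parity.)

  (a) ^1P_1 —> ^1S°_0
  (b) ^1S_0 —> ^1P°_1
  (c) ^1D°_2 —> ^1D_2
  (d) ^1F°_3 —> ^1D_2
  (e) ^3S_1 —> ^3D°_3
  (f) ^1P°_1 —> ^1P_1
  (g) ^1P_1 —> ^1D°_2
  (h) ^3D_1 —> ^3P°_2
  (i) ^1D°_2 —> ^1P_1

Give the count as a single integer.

8

(a) allowed
(b) allowed
(c) allowed
(d) allowed
(e) forbidden (ΔL, ΔJ fail)
(f) allowed
(g) allowed
(h) allowed
(i) allowed
Total allowed: 8 of 9.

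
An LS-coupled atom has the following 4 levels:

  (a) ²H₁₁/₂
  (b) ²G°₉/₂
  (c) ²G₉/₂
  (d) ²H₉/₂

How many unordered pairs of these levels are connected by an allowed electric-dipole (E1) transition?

(a)–(b): allowed.
(a)–(c): forbidden (parity).
(a)–(d): forbidden (parity).
(b)–(c): allowed.
(b)–(d): allowed.
(c)–(d): forbidden (parity).
Allowed pairs: 3 of 6.

3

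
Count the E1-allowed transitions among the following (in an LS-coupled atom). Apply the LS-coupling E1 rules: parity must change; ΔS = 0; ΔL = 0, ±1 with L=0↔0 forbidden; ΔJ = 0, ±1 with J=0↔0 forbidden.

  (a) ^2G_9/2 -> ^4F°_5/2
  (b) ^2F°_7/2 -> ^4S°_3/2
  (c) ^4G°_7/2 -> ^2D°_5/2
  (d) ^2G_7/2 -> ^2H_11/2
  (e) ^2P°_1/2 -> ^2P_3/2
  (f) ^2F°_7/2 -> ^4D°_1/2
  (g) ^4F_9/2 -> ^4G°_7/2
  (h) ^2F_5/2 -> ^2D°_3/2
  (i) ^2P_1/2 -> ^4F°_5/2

(a) forbidden (ΔS, ΔJ fail)
(b) forbidden (parity, ΔS, ΔL, ΔJ fail)
(c) forbidden (parity, ΔS, ΔL fail)
(d) forbidden (parity, ΔJ fail)
(e) allowed
(f) forbidden (parity, ΔS, ΔJ fail)
(g) allowed
(h) allowed
(i) forbidden (ΔS, ΔL, ΔJ fail)
Total allowed: 3 of 9.

3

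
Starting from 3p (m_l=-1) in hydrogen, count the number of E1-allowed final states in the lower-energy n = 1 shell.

1

E1 requires Δl = ±1, so l_f ∈ {0, 2}; with 0 ≤ l_f ≤ n_f−1 = 0, the allowed l_f values are {0}.
For l_f = 0: m_f ∈ {m_i−1, m_i, m_i+1} ∩ [−0, 0] = {0} → 1 state.
Total: 1.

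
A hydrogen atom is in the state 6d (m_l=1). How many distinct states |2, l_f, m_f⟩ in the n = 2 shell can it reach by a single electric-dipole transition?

2

E1 requires Δl = ±1, so l_f ∈ {1, 3}; with 0 ≤ l_f ≤ n_f−1 = 1, the allowed l_f values are {1}.
For l_f = 1: m_f ∈ {m_i−1, m_i, m_i+1} ∩ [−1, 1] = {0, 1} → 2 states.
Total: 2.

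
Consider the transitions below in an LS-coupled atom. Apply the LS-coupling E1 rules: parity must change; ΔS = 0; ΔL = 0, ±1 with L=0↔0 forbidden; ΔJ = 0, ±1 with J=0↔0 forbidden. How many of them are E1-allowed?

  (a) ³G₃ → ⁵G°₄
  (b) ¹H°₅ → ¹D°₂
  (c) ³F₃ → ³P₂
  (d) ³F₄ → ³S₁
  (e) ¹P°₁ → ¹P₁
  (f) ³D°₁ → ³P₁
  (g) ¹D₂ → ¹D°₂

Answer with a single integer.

3

(a) forbidden (ΔS fails)
(b) forbidden (parity, ΔL, ΔJ fail)
(c) forbidden (parity, ΔL fail)
(d) forbidden (parity, ΔL, ΔJ fail)
(e) allowed
(f) allowed
(g) allowed
Total allowed: 3 of 7.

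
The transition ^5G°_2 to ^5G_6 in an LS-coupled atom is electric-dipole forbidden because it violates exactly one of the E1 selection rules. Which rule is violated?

the ΔJ = 0, ±1 rule

Parity must change: odd → even — passes.
ΔS = 0: S: 2 → 2 — passes.
ΔL = 0, ±1 (not L=0↔0): L: 4 → 4, ΔL = +0 — passes.
ΔJ = 0, ±1 (not J=0↔0): J: 2 → 6, ΔJ = +4 — fails.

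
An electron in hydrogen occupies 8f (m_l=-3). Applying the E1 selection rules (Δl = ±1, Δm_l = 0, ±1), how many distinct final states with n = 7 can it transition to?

E1 requires Δl = ±1, so l_f ∈ {2, 4}; with 0 ≤ l_f ≤ n_f−1 = 6, the allowed l_f values are {2, 4}.
For l_f = 2: m_f ∈ {m_i−1, m_i, m_i+1} ∩ [−2, 2] = {-2} → 1 state.
For l_f = 4: m_f ∈ {m_i−1, m_i, m_i+1} ∩ [−4, 4] = {-4, -3, -2} → 3 states.
Total: 4.

4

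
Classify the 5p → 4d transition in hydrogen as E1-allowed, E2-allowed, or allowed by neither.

E1

Δl = 2 − 1 = +1; l_i + l_f = 3.
E1 (Δl = ±1): satisfied.
E2 (Δl = 0,±2, l_i+l_f ≥ 2): not satisfied.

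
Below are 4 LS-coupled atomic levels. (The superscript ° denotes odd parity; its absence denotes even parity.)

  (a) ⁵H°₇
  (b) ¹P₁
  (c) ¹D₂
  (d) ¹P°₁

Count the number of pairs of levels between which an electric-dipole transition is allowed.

(a)–(b): forbidden (ΔS, ΔL, ΔJ).
(a)–(c): forbidden (ΔS, ΔL, ΔJ).
(a)–(d): forbidden (parity, ΔS, ΔL, ΔJ).
(b)–(c): forbidden (parity).
(b)–(d): allowed.
(c)–(d): allowed.
Allowed pairs: 2 of 6.

2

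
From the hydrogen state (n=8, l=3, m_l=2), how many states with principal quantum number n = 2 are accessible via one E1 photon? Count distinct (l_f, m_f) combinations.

0

E1 requires l_f ∈ {2, 4}, but neither lies in [0, 1], so no final state is reachable.
Total: 0.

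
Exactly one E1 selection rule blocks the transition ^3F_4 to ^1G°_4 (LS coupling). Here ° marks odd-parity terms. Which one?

Parity must change: even → odd — satisfied.
ΔS = 0: S: 1 → 0 — violated.
ΔL = 0, ±1 (not L=0↔0): L: 3 → 4, ΔL = +1 — satisfied.
ΔJ = 0, ±1 (not J=0↔0): J: 4 → 4, ΔJ = +0 — satisfied.

the ΔS = 0 rule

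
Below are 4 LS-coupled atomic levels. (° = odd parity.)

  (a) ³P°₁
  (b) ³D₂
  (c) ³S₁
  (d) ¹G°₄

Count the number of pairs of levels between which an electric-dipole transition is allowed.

2

(a)–(b): allowed.
(a)–(c): allowed.
(a)–(d): forbidden (parity, ΔS, ΔL, ΔJ).
(b)–(c): forbidden (parity, ΔL).
(b)–(d): forbidden (ΔS, ΔL, ΔJ).
(c)–(d): forbidden (ΔS, ΔL, ΔJ).
Allowed pairs: 2 of 6.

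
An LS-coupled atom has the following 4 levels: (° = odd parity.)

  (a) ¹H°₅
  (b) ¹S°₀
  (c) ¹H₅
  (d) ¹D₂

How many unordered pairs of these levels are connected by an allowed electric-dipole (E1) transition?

1

(a)–(b): forbidden (parity, ΔL, ΔJ).
(a)–(c): allowed.
(a)–(d): forbidden (ΔL, ΔJ).
(b)–(c): forbidden (ΔL, ΔJ).
(b)–(d): forbidden (ΔL, ΔJ).
(c)–(d): forbidden (parity, ΔL, ΔJ).
Allowed pairs: 1 of 6.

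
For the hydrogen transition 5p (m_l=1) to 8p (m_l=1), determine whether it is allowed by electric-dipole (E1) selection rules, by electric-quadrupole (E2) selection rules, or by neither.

Δl = 1 − 1 = +0; l_i + l_f = 2.
Δm_l = +0.
E1 (Δl = ±1, |Δm_l| ≤ 1): not satisfied.
E2 (Δl = 0,±2, l_i+l_f ≥ 2, |Δm_l| ≤ 2): satisfied.

E2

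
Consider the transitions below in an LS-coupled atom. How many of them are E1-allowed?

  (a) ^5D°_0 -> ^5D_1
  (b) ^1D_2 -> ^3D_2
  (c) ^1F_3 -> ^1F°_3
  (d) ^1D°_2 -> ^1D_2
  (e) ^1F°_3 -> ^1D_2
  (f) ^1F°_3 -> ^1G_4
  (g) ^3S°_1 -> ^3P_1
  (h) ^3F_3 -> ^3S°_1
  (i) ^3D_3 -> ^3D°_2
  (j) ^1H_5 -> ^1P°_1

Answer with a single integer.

7

(a) allowed
(b) forbidden (parity, ΔS fail)
(c) allowed
(d) allowed
(e) allowed
(f) allowed
(g) allowed
(h) forbidden (ΔL, ΔJ fail)
(i) allowed
(j) forbidden (ΔL, ΔJ fail)
Total allowed: 7 of 10.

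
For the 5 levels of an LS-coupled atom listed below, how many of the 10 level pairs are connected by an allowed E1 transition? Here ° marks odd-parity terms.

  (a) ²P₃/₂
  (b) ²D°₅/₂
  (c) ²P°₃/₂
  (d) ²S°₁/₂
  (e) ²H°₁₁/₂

(a)–(b): allowed.
(a)–(c): allowed.
(a)–(d): allowed.
(a)–(e): forbidden (ΔL, ΔJ).
(b)–(c): forbidden (parity).
(b)–(d): forbidden (parity, ΔL, ΔJ).
(b)–(e): forbidden (parity, ΔL, ΔJ).
(c)–(d): forbidden (parity).
(c)–(e): forbidden (parity, ΔL, ΔJ).
(d)–(e): forbidden (parity, ΔL, ΔJ).
Allowed pairs: 3 of 10.

3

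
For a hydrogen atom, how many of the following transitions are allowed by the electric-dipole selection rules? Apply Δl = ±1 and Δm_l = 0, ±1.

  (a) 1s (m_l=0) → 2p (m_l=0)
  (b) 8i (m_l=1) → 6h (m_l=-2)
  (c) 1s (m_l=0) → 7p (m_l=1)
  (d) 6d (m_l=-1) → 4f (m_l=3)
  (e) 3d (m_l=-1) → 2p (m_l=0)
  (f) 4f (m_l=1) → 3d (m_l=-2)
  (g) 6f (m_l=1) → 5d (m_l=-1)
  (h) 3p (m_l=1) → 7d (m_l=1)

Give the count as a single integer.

4

(a) allowed
(b) forbidden — Δm_l = -3 (E1 requires Δm_l = 0, ±1)
(c) allowed
(d) forbidden — Δm_l = +4 (E1 requires Δm_l = 0, ±1)
(e) allowed
(f) forbidden — Δm_l = -3 (E1 requires Δm_l = 0, ±1)
(g) forbidden — Δm_l = -2 (E1 requires Δm_l = 0, ±1)
(h) allowed
Total allowed: 4 of 8.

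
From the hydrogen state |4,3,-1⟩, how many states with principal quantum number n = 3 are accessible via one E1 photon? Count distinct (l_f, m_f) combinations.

E1 requires Δl = ±1, so l_f ∈ {2, 4}; with 0 ≤ l_f ≤ n_f−1 = 2, the allowed l_f values are {2}.
For l_f = 2: m_f ∈ {m_i−1, m_i, m_i+1} ∩ [−2, 2] = {-2, -1, 0} → 3 states.
Total: 3.

3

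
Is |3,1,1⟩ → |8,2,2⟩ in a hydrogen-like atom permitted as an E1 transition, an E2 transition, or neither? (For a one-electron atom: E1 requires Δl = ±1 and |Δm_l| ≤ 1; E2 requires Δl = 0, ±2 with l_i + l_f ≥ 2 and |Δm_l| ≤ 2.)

E1

Δl = 2 − 1 = +1; l_i + l_f = 3.
Δm_l = +1.
E1 (Δl = ±1, |Δm_l| ≤ 1): satisfied.
E2 (Δl = 0,±2, l_i+l_f ≥ 2, |Δm_l| ≤ 2): not satisfied.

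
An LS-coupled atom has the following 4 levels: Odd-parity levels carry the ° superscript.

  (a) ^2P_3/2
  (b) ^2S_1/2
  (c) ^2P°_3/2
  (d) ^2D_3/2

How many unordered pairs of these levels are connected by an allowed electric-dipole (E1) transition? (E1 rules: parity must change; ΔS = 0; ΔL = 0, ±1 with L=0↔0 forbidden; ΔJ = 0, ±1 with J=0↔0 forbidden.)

(a)–(b): forbidden (parity).
(a)–(c): allowed.
(a)–(d): forbidden (parity).
(b)–(c): allowed.
(b)–(d): forbidden (parity, ΔL).
(c)–(d): allowed.
Allowed pairs: 3 of 6.

3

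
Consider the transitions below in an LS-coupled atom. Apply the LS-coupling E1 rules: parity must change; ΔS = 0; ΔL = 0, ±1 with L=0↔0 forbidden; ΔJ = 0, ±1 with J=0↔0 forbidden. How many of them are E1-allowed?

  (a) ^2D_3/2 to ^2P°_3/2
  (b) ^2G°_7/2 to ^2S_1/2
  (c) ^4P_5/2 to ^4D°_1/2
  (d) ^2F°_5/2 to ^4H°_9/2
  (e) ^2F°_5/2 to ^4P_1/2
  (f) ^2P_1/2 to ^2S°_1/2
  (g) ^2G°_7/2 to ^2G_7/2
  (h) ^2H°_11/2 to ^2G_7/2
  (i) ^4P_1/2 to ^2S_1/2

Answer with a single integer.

3

(a) allowed
(b) forbidden (ΔL, ΔJ fail)
(c) forbidden (ΔJ fails)
(d) forbidden (parity, ΔS, ΔL, ΔJ fail)
(e) forbidden (ΔS, ΔL, ΔJ fail)
(f) allowed
(g) allowed
(h) forbidden (ΔJ fails)
(i) forbidden (parity, ΔS fail)
Total allowed: 3 of 9.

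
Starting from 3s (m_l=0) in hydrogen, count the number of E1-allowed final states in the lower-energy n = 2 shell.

E1 requires Δl = ±1, so l_f ∈ {-1, 1}; with 0 ≤ l_f ≤ n_f−1 = 1, the allowed l_f values are {1}.
For l_f = 1: m_f ∈ {m_i−1, m_i, m_i+1} ∩ [−1, 1] = {-1, 0, 1} → 3 states.
Total: 3.

3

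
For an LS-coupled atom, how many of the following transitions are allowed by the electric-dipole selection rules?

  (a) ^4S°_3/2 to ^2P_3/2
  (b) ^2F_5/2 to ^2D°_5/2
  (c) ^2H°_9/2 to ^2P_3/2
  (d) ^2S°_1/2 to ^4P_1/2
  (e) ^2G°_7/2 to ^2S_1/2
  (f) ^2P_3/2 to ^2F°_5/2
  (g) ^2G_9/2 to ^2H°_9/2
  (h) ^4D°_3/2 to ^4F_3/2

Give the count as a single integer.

(a) forbidden (ΔS fails)
(b) allowed
(c) forbidden (ΔL, ΔJ fail)
(d) forbidden (ΔS fails)
(e) forbidden (ΔL, ΔJ fail)
(f) forbidden (ΔL fails)
(g) allowed
(h) allowed
Total allowed: 3 of 8.

3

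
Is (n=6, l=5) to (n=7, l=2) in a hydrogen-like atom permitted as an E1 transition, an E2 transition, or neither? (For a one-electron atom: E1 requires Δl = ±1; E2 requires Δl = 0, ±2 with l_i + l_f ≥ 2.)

Δl = 2 − 5 = -3; l_i + l_f = 7.
E1 (Δl = ±1): not satisfied.
E2 (Δl = 0,±2, l_i+l_f ≥ 2): not satisfied.

neither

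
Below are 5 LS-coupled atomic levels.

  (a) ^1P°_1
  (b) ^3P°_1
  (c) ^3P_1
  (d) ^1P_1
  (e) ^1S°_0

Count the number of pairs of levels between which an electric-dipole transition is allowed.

3

(a)–(b): forbidden (parity, ΔS).
(a)–(c): forbidden (ΔS).
(a)–(d): allowed.
(a)–(e): forbidden (parity).
(b)–(c): allowed.
(b)–(d): forbidden (ΔS).
(b)–(e): forbidden (parity, ΔS).
(c)–(d): forbidden (parity, ΔS).
(c)–(e): forbidden (ΔS).
(d)–(e): allowed.
Allowed pairs: 3 of 10.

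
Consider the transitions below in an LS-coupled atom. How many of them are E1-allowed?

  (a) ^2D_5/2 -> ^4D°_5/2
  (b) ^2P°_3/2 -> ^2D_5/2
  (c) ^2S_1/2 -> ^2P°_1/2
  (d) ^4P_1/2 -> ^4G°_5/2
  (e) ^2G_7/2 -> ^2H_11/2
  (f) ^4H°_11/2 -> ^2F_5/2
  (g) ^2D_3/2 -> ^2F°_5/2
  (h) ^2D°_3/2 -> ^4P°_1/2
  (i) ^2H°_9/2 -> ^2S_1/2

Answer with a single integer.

3

(a) forbidden (ΔS fails)
(b) allowed
(c) allowed
(d) forbidden (ΔL, ΔJ fail)
(e) forbidden (parity, ΔJ fail)
(f) forbidden (ΔS, ΔL, ΔJ fail)
(g) allowed
(h) forbidden (parity, ΔS fail)
(i) forbidden (ΔL, ΔJ fail)
Total allowed: 3 of 9.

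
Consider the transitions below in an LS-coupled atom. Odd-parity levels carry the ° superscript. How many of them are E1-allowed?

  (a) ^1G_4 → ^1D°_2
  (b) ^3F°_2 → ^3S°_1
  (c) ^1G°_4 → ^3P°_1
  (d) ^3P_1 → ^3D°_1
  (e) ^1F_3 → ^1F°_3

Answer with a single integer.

(a) forbidden (ΔL, ΔJ fail)
(b) forbidden (parity, ΔL fail)
(c) forbidden (parity, ΔS, ΔL, ΔJ fail)
(d) allowed
(e) allowed
Total allowed: 2 of 5.

2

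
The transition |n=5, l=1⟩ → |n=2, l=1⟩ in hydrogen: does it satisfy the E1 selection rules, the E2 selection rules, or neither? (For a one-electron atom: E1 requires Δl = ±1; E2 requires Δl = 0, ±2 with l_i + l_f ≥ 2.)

E2

Δl = 1 − 1 = +0; l_i + l_f = 2.
E1 (Δl = ±1): not satisfied.
E2 (Δl = 0,±2, l_i+l_f ≥ 2): satisfied.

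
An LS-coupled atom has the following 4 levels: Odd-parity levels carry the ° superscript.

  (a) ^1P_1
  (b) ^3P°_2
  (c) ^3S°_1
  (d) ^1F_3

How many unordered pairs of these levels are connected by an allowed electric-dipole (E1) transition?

(a)–(b): forbidden (ΔS).
(a)–(c): forbidden (ΔS).
(a)–(d): forbidden (parity, ΔL, ΔJ).
(b)–(c): forbidden (parity).
(b)–(d): forbidden (ΔS, ΔL).
(c)–(d): forbidden (ΔS, ΔL, ΔJ).
Allowed pairs: 0 of 6.

0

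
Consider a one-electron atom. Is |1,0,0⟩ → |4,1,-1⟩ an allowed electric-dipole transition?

Δl = 1 − 0 = +1; the E1 rule Δl = ±1 is ✓.
m_l: 0 → -1 (Δm_l = -1). |Δm_l| ≤ 1 ✓.
All E1 selection rules are satisfied.

allowed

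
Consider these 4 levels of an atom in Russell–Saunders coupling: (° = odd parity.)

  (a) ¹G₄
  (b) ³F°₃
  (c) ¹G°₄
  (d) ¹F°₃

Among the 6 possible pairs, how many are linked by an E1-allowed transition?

2

(a)–(b): forbidden (ΔS).
(a)–(c): allowed.
(a)–(d): allowed.
(b)–(c): forbidden (parity, ΔS).
(b)–(d): forbidden (parity, ΔS).
(c)–(d): forbidden (parity).
Allowed pairs: 2 of 6.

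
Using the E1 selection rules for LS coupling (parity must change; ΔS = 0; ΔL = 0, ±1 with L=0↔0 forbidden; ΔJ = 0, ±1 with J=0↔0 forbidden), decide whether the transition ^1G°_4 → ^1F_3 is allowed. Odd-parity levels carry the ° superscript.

allowed

Initial level: S=0, L=4, J=4, parity odd. Final level: S=0, L=3, J=3, parity even.
Parity must change: odd → even — satisfied.
ΔS = 0: S: 0 → 0 — satisfied.
ΔL = 0, ±1 (not L=0↔0): L: 4 → 3, ΔL = -1 — satisfied.
ΔJ = 0, ±1 (not J=0↔0): J: 4 → 3, ΔJ = -1 — satisfied.
All four E1 rules are satisfied.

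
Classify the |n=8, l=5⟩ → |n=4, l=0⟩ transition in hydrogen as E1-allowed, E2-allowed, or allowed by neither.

Δl = 0 − 5 = -5; l_i + l_f = 5.
E1 (Δl = ±1): not satisfied.
E2 (Δl = 0,±2, l_i+l_f ≥ 2): not satisfied.

neither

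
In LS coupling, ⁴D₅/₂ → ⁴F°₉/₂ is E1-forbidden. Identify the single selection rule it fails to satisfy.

Reading off the term symbols: S 3/2→3/2, L 2→3, J 5/2→9/2, parity even→odd.
Parity must change: even → odd — passes.
ΔS = 0: S: 3/2 → 3/2 — passes.
ΔJ = 0, ±1 (not J=0↔0): J: 5/2 → 9/2, ΔJ = +2 — fails.
ΔL = 0, ±1 (not L=0↔0): L: 2 → 3, ΔL = +1 — passes.

the ΔJ = 0, ±1 rule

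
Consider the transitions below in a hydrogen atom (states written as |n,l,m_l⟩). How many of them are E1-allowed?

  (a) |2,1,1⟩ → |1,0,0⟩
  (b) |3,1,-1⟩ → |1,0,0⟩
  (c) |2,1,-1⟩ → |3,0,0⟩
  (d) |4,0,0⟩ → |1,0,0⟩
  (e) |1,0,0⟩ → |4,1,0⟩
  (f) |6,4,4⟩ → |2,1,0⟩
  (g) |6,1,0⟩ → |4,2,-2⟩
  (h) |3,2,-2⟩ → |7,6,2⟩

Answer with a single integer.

(a) allowed
(b) allowed
(c) allowed
(d) forbidden — Δl = +0 (E1 requires Δl = ±1)
(e) allowed
(f) forbidden — Δl = -3 (E1 requires Δl = ±1); Δm_l = -4 (E1 requires Δm_l = 0, ±1)
(g) forbidden — Δm_l = -2 (E1 requires Δm_l = 0, ±1)
(h) forbidden — Δl = +4 (E1 requires Δl = ±1); Δm_l = +4 (E1 requires Δm_l = 0, ±1)
Total allowed: 4 of 8.

4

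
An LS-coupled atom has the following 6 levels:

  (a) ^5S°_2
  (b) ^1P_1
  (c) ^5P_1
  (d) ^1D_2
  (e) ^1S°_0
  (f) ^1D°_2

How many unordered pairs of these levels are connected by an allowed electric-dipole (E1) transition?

(a)–(b): forbidden (ΔS).
(a)–(c): allowed.
(a)–(d): forbidden (ΔS, ΔL).
(a)–(e): forbidden (parity, ΔS, ΔL, ΔJ).
(a)–(f): forbidden (parity, ΔS, ΔL).
(b)–(c): forbidden (parity, ΔS).
(b)–(d): forbidden (parity).
(b)–(e): allowed.
(b)–(f): allowed.
(c)–(d): forbidden (parity, ΔS).
(c)–(e): forbidden (ΔS).
(c)–(f): forbidden (ΔS).
(d)–(e): forbidden (ΔL, ΔJ).
(d)–(f): allowed.
(e)–(f): forbidden (parity, ΔL, ΔJ).
Allowed pairs: 4 of 15.

4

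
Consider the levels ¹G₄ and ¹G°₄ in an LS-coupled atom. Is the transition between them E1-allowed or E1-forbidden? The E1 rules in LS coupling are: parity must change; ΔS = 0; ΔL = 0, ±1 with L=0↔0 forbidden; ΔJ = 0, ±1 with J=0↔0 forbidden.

Initial level: S=0, L=4, J=4, parity even. Final level: S=0, L=4, J=4, parity odd.
ΔS = 0: S: 0 → 0 — ✓.
Parity must change: even → odd — ✓.
ΔL = 0, ±1 (not L=0↔0): L: 4 → 4, ΔL = +0 — ✓.
ΔJ = 0, ±1 (not J=0↔0): J: 4 → 4, ΔJ = +0 — ✓.
All four E1 rules are satisfied.

allowed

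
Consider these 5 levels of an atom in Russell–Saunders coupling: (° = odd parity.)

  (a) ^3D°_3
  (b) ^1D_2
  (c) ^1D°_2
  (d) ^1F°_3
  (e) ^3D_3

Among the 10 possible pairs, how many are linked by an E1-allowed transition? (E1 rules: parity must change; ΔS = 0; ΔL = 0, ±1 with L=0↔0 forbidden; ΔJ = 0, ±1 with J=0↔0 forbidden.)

(a)–(b): forbidden (ΔS).
(a)–(c): forbidden (parity, ΔS).
(a)–(d): forbidden (parity, ΔS).
(a)–(e): allowed.
(b)–(c): allowed.
(b)–(d): allowed.
(b)–(e): forbidden (parity, ΔS).
(c)–(d): forbidden (parity).
(c)–(e): forbidden (ΔS).
(d)–(e): forbidden (ΔS).
Allowed pairs: 3 of 10.

3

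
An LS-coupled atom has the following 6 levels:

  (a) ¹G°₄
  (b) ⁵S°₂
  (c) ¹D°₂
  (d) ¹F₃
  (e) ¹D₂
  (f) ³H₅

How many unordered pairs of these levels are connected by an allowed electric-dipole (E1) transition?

3

(a)–(b): forbidden (parity, ΔS, ΔL, ΔJ).
(a)–(c): forbidden (parity, ΔL, ΔJ).
(a)–(d): allowed.
(a)–(e): forbidden (ΔL, ΔJ).
(a)–(f): forbidden (ΔS).
(b)–(c): forbidden (parity, ΔS, ΔL).
(b)–(d): forbidden (ΔS, ΔL).
(b)–(e): forbidden (ΔS, ΔL).
(b)–(f): forbidden (ΔS, ΔL, ΔJ).
(c)–(d): allowed.
(c)–(e): allowed.
(c)–(f): forbidden (ΔS, ΔL, ΔJ).
(d)–(e): forbidden (parity).
(d)–(f): forbidden (parity, ΔS, ΔL, ΔJ).
(e)–(f): forbidden (parity, ΔS, ΔL, ΔJ).
Allowed pairs: 3 of 15.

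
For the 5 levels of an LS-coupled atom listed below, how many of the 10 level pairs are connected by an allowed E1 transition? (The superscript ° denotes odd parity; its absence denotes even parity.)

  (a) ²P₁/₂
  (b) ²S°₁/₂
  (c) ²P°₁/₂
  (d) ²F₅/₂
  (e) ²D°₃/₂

4

(a)–(b): allowed.
(a)–(c): allowed.
(a)–(d): forbidden (parity, ΔL, ΔJ).
(a)–(e): allowed.
(b)–(c): forbidden (parity).
(b)–(d): forbidden (ΔL, ΔJ).
(b)–(e): forbidden (parity, ΔL).
(c)–(d): forbidden (ΔL, ΔJ).
(c)–(e): forbidden (parity).
(d)–(e): allowed.
Allowed pairs: 4 of 10.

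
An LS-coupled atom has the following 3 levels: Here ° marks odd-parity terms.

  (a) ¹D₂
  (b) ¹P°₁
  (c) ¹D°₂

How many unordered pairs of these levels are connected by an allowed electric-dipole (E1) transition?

(a)–(b): allowed.
(a)–(c): allowed.
(b)–(c): forbidden (parity).
Allowed pairs: 2 of 3.

2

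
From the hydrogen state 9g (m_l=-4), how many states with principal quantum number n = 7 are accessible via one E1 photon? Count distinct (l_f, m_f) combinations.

4

E1 requires Δl = ±1, so l_f ∈ {3, 5}; with 0 ≤ l_f ≤ n_f−1 = 6, the allowed l_f values are {3, 5}.
For l_f = 3: m_f ∈ {m_i−1, m_i, m_i+1} ∩ [−3, 3] = {-3} → 1 state.
For l_f = 5: m_f ∈ {m_i−1, m_i, m_i+1} ∩ [−5, 5] = {-5, -4, -3} → 3 states.
Total: 4.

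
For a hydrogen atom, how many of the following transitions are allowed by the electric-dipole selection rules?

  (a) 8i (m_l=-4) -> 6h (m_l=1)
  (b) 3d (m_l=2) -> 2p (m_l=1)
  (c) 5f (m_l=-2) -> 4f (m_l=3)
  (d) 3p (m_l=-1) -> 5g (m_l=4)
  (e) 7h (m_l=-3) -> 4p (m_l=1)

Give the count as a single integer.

(a) forbidden — Δm_l = +5 (E1 requires Δm_l = 0, ±1)
(b) allowed
(c) forbidden — Δl = +0 (E1 requires Δl = ±1); Δm_l = +5 (E1 requires Δm_l = 0, ±1)
(d) forbidden — Δl = +3 (E1 requires Δl = ±1); Δm_l = +5 (E1 requires Δm_l = 0, ±1)
(e) forbidden — Δl = -4 (E1 requires Δl = ±1); Δm_l = +4 (E1 requires Δm_l = 0, ±1)
Total allowed: 1 of 5.

1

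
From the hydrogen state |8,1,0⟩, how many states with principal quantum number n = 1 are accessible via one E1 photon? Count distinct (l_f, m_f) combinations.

E1 requires Δl = ±1, so l_f ∈ {0, 2}; with 0 ≤ l_f ≤ n_f−1 = 0, the allowed l_f values are {0}.
For l_f = 0: m_f ∈ {m_i−1, m_i, m_i+1} ∩ [−0, 0] = {0} → 1 state.
Total: 1.

1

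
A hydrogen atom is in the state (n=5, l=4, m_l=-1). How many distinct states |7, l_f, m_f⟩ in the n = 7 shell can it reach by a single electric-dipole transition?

E1 requires Δl = ±1, so l_f ∈ {3, 5}; with 0 ≤ l_f ≤ n_f−1 = 6, the allowed l_f values are {3, 5}.
For l_f = 3: m_f ∈ {m_i−1, m_i, m_i+1} ∩ [−3, 3] = {-2, -1, 0} → 3 states.
For l_f = 5: m_f ∈ {m_i−1, m_i, m_i+1} ∩ [−5, 5] = {-2, -1, 0} → 3 states.
Total: 6.

6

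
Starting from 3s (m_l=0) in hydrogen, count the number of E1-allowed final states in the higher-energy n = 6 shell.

E1 requires Δl = ±1, so l_f ∈ {-1, 1}; with 0 ≤ l_f ≤ n_f−1 = 5, the allowed l_f values are {1}.
For l_f = 1: m_f ∈ {m_i−1, m_i, m_i+1} ∩ [−1, 1] = {-1, 0, 1} → 3 states.
Total: 3.

3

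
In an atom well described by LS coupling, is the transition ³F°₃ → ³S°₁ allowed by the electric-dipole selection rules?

forbidden

Reading off the term symbols: S 1→1, L 3→0, J 3→1, parity odd→odd.
Parity must change: odd → odd — violated.
ΔS = 0: S: 1 → 1 — satisfied.
ΔL = 0, ±1 (not L=0↔0): L: 3 → 0, ΔL = -3 — violated.
ΔJ = 0, ±1 (not J=0↔0): J: 3 → 1, ΔJ = -2 — violated.
Rule(s) violated: parity, ΔL, ΔJ.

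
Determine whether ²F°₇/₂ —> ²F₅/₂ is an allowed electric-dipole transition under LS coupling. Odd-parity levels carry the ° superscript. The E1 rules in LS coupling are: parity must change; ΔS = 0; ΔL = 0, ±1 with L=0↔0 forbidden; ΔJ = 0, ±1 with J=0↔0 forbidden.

Reading off the term symbols: S 1/2→1/2, L 3→3, J 7/2→5/2, parity odd→even.
Parity must change: odd → even — passes.
ΔS = 0: S: 1/2 → 1/2 — passes.
ΔL = 0, ±1 (not L=0↔0): L: 3 → 3, ΔL = +0 — passes.
ΔJ = 0, ±1 (not J=0↔0): J: 7/2 → 5/2, ΔJ = -1 — passes.
All four E1 rules are satisfied.

allowed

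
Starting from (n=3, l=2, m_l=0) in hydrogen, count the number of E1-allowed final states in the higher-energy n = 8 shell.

6

E1 requires Δl = ±1, so l_f ∈ {1, 3}; with 0 ≤ l_f ≤ n_f−1 = 7, the allowed l_f values are {1, 3}.
For l_f = 1: m_f ∈ {m_i−1, m_i, m_i+1} ∩ [−1, 1] = {-1, 0, 1} → 3 states.
For l_f = 3: m_f ∈ {m_i−1, m_i, m_i+1} ∩ [−3, 3] = {-1, 0, 1} → 3 states.
Total: 6.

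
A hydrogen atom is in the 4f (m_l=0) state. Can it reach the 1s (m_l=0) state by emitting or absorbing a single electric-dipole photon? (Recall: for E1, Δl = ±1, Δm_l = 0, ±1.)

forbidden

Δl = 0 − 3 = -3; the E1 rule Δl = ±1 is violated.
m_l: 0 → 0 (Δm_l = +0). |Δm_l| ≤ 1 satisfied.
The transition is electric-dipole forbidden.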